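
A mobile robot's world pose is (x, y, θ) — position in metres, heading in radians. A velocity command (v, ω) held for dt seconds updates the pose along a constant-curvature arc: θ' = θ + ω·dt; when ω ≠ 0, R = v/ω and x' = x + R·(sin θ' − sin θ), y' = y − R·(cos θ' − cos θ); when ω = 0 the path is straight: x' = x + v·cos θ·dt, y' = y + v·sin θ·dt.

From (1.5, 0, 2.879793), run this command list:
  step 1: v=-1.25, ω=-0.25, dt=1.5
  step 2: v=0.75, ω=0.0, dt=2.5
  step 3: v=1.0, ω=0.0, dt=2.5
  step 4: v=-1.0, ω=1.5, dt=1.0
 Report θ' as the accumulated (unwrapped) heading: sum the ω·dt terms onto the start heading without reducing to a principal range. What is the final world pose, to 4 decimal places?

step 1: θ'=2.5048 (R=5.0000) → pose (3.1790, -0.8096, 2.5048)
step 2: θ'=2.5048 (straight) → pose (1.6715, 0.3053, 2.5048)
step 3: θ'=2.5048 (straight) → pose (-0.3385, 1.7919, 2.5048)
step 4: θ'=4.0048 (R=-0.6667) → pose (0.5646, 1.8945, 4.0048)

(0.5646, 1.8945, 4.0048)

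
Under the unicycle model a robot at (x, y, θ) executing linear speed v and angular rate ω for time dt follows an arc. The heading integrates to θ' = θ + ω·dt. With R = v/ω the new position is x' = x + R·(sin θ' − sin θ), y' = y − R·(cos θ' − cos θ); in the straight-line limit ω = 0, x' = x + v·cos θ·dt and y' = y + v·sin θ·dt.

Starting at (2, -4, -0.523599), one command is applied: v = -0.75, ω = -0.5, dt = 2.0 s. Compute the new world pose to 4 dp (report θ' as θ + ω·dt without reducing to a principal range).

(1.2517, -2.7717, -1.5236)

θ' = -0.5236 + -0.5·2.0 = -1.5236
R = v/ω = -0.75/-0.5 = 1.5000
x' = 2 + 1.5000·(sin -1.5236 − sin -0.5236) = 1.2517
y' = -4 − 1.5000·(cos -1.5236 − cos -0.5236) = -2.7717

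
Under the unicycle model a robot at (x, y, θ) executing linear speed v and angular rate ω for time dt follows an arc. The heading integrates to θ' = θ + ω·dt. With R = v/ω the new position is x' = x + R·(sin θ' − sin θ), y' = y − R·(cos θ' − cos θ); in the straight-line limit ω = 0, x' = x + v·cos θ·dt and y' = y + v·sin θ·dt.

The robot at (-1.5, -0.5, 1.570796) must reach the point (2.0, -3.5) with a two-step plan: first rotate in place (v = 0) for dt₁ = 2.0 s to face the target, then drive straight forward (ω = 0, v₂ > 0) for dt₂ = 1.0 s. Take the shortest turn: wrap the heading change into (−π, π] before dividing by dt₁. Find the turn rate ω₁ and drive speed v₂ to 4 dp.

heading to target = atan2(-3.5−-0.5, 2−-1.5) = -0.7086
Δθ = wrap(-0.7086 − 1.5708) = -2.2794; ω₁ = Δθ/dt₁ = -1.1397
distance = √((2−-1.5)² + (-3.5−-0.5)²) = 4.6098; v₂ = distance/dt₂ = 4.6098

ω₁ = -1.1397, v₂ = 4.6098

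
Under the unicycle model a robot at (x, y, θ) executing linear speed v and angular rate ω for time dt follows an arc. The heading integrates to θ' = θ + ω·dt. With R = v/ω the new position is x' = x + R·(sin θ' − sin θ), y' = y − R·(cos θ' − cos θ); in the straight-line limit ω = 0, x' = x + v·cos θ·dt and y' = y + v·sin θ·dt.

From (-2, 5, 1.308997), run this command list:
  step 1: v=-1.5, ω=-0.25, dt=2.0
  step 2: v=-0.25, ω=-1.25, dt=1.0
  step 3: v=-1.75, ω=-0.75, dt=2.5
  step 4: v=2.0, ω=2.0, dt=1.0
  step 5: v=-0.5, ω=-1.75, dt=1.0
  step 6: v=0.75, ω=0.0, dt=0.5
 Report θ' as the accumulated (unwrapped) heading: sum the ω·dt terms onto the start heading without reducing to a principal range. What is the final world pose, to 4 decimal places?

step 1: θ'=0.8090 (R=6.0000) → pose (-3.4540, 2.4116, 0.8090)
step 2: θ'=-0.4410 (R=0.2000) → pose (-3.6841, 2.3687, -0.4410)
step 3: θ'=-2.3160 (R=2.3333) → pose (-4.4030, 6.0611, -2.3160)
step 4: θ'=-0.3160 (R=1.0000) → pose (-3.9788, 4.4325, -0.3160)
step 5: θ'=-2.0660 (R=0.2857) → pose (-4.1414, 4.8399, -2.0660)
step 6: θ'=-2.0660 (straight) → pose (-4.3196, 4.5099, -2.0660)

(-4.3196, 4.5099, -2.0660)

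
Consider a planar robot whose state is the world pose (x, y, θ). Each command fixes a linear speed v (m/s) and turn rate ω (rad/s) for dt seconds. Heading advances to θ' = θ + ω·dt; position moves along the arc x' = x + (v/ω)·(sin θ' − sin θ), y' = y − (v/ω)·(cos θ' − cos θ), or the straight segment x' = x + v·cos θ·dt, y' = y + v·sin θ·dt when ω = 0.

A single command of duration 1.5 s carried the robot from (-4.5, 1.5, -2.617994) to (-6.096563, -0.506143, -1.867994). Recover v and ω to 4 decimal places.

v = 1.7500, ω = 0.5000

Δθ = -1.867994 − -2.617994 = 0.750000
ω = Δθ/dt = 0.750000/1.5 = 0.5000
R = −Δy/(cos θ' − cos θ) = 3.5000
v = R·ω = 3.5000·0.5000 = 1.7500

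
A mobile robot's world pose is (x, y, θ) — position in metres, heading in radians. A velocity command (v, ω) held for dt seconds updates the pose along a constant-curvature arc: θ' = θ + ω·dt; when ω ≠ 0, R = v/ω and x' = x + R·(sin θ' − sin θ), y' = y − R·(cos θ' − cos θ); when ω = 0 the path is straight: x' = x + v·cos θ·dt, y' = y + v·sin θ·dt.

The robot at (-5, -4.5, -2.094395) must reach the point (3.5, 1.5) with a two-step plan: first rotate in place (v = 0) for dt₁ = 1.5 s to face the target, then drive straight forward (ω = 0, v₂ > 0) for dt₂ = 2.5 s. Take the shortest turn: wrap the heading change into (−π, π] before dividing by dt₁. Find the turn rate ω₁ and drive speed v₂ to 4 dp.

heading to target = atan2(1.5−-4.5, 3.5−-5) = 0.6147
Δθ = wrap(0.6147 − -2.0944) = 2.7091; ω₁ = Δθ/dt₁ = 1.8060
distance = √((3.5−-5)² + (1.5−-4.5)²) = 10.4043; v₂ = distance/dt₂ = 4.1617

ω₁ = 1.8060, v₂ = 4.1617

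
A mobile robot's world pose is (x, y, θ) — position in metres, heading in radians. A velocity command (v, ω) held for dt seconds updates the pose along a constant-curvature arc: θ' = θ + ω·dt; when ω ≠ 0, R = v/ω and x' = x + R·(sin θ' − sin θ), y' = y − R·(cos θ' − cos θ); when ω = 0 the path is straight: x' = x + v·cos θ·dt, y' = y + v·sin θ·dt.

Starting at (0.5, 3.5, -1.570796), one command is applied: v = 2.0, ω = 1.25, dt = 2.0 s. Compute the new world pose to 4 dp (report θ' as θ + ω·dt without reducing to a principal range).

θ' = -1.5708 + 1.25·2.0 = 0.9292
R = v/ω = 2.0/1.25 = 1.6000
x' = 0.5 + 1.6000·(sin 0.9292 − sin -1.5708) = 3.3818
y' = 3.5 − 1.6000·(cos 0.9292 − cos -1.5708) = 2.5424

(3.3818, 2.5424, 0.9292)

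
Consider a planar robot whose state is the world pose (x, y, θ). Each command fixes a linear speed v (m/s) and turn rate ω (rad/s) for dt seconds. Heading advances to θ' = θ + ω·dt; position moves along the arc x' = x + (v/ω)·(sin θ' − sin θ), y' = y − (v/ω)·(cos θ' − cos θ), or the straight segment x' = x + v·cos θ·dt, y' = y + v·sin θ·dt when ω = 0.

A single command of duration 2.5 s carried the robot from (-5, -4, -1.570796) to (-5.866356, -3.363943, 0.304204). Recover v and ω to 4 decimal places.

v = -0.5000, ω = 0.7500

Δθ = 0.304204 − -1.570796 = 1.875000
ω = Δθ/dt = 1.875000/2.5 = 0.7500
R = Δx/(sin θ' − sin θ) = -0.6667
v = R·ω = -0.6667·0.7500 = -0.5000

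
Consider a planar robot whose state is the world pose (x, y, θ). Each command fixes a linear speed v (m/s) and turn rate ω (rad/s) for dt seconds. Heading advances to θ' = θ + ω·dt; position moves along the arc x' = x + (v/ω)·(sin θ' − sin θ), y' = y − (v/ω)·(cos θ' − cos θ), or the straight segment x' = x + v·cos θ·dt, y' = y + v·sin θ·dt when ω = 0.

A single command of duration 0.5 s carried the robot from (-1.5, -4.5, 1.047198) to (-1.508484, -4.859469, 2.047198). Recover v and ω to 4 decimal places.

v = -0.7500, ω = 2.0000

Δθ = 2.047198 − 1.047198 = 1.000000
ω = Δθ/dt = 1.000000/0.5 = 2.0000
R = −Δy/(cos θ' − cos θ) = -0.3750
v = R·ω = -0.3750·2.0000 = -0.7500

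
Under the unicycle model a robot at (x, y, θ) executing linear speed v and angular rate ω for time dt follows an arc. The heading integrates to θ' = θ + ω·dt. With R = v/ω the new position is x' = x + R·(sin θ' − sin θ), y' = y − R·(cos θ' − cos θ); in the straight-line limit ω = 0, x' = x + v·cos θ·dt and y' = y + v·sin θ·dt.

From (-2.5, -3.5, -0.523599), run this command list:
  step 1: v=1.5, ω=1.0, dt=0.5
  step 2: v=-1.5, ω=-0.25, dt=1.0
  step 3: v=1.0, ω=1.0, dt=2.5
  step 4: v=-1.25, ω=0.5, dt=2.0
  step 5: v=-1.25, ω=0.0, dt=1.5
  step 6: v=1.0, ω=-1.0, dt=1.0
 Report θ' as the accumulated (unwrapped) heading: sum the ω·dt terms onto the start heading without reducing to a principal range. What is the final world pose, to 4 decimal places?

(0.9822, -2.3279, 2.2264)

step 1: θ'=-0.0236 (R=1.5000) → pose (-1.7854, -3.7005, -0.0236)
step 2: θ'=-0.2736 (R=6.0000) → pose (-3.2650, -3.4790, -0.2736)
step 3: θ'=2.2264 (R=1.0000) → pose (-2.2021, -1.9066, 2.2264)
step 4: θ'=3.2264 (R=-2.5000) → pose (-0.0087, -2.8735, 3.2264)
step 5: θ'=3.2264 (straight) → pose (1.8596, -2.7147, 3.2264)
step 6: θ'=2.2264 (R=-1.0000) → pose (0.9822, -2.3279, 2.2264)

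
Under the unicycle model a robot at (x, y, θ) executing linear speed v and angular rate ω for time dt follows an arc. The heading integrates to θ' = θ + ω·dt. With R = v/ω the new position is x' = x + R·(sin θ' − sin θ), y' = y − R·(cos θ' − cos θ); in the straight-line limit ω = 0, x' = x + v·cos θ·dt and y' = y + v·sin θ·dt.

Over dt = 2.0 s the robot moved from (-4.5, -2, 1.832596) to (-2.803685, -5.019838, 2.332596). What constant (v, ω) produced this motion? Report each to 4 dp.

v = -1.7500, ω = 0.2500

Δθ = 2.332596 − 1.832596 = 0.500000
ω = Δθ/dt = 0.500000/2.0 = 0.2500
R = −Δy/(cos θ' − cos θ) = -7.0000
v = R·ω = -7.0000·0.2500 = -1.7500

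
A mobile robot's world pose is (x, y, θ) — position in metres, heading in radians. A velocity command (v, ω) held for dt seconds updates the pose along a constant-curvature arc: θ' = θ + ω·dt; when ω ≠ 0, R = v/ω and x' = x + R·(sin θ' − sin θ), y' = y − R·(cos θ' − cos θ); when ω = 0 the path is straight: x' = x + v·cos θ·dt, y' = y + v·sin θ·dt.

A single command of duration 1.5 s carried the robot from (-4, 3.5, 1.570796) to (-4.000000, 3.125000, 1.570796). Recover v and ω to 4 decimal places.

v = -0.2500, ω = 0.0000

Δθ = 1.570796 − 1.570796 = 0.000000
ω = Δθ/dt = 0.000000/1.5 = 0.0000
ω = 0 → v = (Δx·cos θ + Δy·sin θ)/dt = -0.2500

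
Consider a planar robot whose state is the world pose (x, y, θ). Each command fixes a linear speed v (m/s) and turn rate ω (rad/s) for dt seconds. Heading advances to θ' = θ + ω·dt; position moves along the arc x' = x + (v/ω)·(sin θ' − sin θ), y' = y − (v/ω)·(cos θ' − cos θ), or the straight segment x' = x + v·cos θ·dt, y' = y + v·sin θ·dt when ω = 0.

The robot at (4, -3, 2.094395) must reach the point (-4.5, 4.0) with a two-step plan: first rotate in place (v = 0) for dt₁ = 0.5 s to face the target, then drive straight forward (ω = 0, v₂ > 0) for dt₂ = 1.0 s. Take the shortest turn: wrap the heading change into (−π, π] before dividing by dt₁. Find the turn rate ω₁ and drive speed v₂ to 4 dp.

ω₁ = 0.7165, v₂ = 11.0114

heading to target = atan2(4−-3, -4.5−4) = 2.4527
Δθ = wrap(2.4527 − 2.0944) = 0.3583; ω₁ = Δθ/dt₁ = 0.7165
distance = √((-4.5−4)² + (4−-3)²) = 11.0114; v₂ = distance/dt₂ = 11.0114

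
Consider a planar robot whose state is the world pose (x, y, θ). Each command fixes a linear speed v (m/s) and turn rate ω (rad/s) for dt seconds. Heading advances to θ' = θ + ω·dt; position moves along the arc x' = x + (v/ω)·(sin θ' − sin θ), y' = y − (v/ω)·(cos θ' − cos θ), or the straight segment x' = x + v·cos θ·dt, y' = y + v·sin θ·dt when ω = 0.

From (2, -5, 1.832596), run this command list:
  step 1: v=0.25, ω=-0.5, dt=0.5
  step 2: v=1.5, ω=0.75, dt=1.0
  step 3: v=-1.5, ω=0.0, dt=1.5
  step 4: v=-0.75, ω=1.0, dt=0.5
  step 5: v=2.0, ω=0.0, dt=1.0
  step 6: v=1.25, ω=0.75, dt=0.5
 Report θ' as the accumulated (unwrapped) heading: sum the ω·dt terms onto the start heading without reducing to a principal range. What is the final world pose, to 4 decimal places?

step 1: θ'=1.5826 (R=-0.5000) → pose (1.9830, -4.8765, 1.5826)
step 2: θ'=2.3326 (R=2.0000) → pose (1.4303, -3.5196, 2.3326)
step 3: θ'=2.3326 (straight) → pose (2.9833, -5.1477, 2.3326)
step 4: θ'=2.8326 (R=-0.7500) → pose (3.2980, -5.3445, 2.8326)
step 5: θ'=2.8326 (straight) → pose (1.3927, -4.7363, 2.8326)
step 6: θ'=3.2076 (R=1.6667) → pose (0.7759, -4.6610, 3.2076)

(0.7759, -4.6610, 3.2076)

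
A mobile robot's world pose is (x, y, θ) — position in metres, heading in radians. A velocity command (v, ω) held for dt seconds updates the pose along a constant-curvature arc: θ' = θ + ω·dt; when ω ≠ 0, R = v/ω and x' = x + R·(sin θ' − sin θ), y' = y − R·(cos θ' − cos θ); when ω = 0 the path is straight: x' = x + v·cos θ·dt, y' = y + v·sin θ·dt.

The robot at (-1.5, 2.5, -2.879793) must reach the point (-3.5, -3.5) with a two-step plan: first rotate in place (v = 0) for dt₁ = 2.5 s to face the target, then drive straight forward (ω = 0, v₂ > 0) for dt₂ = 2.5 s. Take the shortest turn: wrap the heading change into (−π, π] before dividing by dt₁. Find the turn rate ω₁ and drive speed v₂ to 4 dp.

ω₁ = 0.3949, v₂ = 2.5298

heading to target = atan2(-3.5−2.5, -3.5−-1.5) = -1.8925
Δθ = wrap(-1.8925 − -2.8798) = 0.9872; ω₁ = Δθ/dt₁ = 0.3949
distance = √((-3.5−-1.5)² + (-3.5−2.5)²) = 6.3246; v₂ = distance/dt₂ = 2.5298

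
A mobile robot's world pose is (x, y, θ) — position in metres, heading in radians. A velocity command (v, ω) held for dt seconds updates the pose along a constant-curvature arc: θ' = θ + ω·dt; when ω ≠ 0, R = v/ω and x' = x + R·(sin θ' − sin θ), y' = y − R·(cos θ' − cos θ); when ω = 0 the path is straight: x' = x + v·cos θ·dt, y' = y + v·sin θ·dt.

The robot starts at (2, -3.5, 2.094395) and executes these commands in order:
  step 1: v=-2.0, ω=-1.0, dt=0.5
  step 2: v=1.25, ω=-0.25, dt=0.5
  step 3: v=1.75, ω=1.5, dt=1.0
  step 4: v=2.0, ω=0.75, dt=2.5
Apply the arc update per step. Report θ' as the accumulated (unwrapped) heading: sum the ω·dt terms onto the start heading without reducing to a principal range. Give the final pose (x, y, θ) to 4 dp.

(-1.7695, -5.5394, 4.8444)

step 1: θ'=1.5944 (R=2.0000) → pose (2.2674, -4.4528, 1.5944)
step 2: θ'=1.4694 (R=-5.0000) → pose (2.2917, -3.8287, 1.4694)
step 3: θ'=2.9694 (R=1.1667) → pose (1.3309, -2.5612, 2.9694)
step 4: θ'=4.8444 (R=2.6667) → pose (-1.7695, -5.5394, 4.8444)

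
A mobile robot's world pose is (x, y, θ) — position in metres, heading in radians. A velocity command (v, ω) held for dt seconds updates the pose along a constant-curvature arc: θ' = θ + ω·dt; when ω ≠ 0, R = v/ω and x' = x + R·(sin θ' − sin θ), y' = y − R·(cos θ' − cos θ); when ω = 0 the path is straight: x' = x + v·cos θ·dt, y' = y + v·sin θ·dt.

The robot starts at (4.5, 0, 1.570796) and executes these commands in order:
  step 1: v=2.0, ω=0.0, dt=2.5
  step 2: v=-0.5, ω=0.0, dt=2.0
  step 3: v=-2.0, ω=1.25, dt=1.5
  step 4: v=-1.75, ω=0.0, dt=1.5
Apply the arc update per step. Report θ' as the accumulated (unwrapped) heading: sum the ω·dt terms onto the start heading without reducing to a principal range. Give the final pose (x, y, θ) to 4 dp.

step 1: θ'=1.5708 (straight) → pose (4.5000, 5.0000, 1.5708)
step 2: θ'=1.5708 (straight) → pose (4.5000, 4.0000, 1.5708)
step 3: θ'=3.4458 (R=-1.6000) → pose (6.5793, 2.4735, 3.4458)
step 4: θ'=3.4458 (straight) → pose (9.0837, 3.2597, 3.4458)

(9.0837, 3.2597, 3.4458)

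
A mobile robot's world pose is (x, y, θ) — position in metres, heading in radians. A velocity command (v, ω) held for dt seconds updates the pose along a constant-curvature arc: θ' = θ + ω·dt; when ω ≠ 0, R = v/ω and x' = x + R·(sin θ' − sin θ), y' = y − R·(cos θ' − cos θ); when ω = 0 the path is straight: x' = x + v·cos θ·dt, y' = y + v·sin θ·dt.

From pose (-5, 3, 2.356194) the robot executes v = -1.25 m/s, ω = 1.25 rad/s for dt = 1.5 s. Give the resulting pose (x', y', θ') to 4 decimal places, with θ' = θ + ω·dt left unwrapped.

(-3.4065, 3.2443, 4.2312)

θ' = 2.3562 + 1.25·1.5 = 4.2312
R = v/ω = -1.25/1.25 = -1.0000
x' = -5 + -1.0000·(sin 4.2312 − sin 2.3562) = -3.4065
y' = 3 − -1.0000·(cos 4.2312 − cos 2.3562) = 3.2443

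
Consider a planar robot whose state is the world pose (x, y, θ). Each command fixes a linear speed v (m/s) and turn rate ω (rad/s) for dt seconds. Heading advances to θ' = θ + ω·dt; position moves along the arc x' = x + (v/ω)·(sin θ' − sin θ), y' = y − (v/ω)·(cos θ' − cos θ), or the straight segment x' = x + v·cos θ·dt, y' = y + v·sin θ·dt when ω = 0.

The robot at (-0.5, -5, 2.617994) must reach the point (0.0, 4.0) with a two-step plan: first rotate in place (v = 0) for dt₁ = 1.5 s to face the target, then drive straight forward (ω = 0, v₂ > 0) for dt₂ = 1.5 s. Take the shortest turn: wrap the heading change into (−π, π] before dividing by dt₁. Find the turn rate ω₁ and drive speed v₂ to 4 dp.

ω₁ = -0.7351, v₂ = 6.0093

heading to target = atan2(4−-5, 0−-0.5) = 1.5153
Δθ = wrap(1.5153 − 2.6180) = -1.1027; ω₁ = Δθ/dt₁ = -0.7351
distance = √((0−-0.5)² + (4−-5)²) = 9.0139; v₂ = distance/dt₂ = 6.0093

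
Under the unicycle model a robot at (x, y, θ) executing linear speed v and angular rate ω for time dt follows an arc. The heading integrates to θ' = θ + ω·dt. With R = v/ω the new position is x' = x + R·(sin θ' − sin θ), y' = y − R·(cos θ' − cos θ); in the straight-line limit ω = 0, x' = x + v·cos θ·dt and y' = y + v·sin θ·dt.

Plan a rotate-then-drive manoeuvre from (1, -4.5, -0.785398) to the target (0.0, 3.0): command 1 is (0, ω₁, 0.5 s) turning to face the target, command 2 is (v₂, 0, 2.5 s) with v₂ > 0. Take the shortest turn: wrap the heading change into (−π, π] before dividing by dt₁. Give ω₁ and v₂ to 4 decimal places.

heading to target = atan2(3−-4.5, 0−1) = 1.7033
Δθ = wrap(1.7033 − -0.7854) = 2.4887; ω₁ = Δθ/dt₁ = 4.9775
distance = √((0−1)² + (3−-4.5)²) = 7.5664; v₂ = distance/dt₂ = 3.0265

ω₁ = 4.9775, v₂ = 3.0265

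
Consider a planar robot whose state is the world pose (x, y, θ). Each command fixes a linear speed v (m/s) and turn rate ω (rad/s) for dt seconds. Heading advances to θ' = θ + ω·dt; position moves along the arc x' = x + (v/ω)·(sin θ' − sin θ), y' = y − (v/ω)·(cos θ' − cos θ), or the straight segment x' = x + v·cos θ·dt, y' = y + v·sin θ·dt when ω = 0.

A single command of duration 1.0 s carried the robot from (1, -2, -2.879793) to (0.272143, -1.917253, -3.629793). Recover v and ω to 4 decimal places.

v = 0.7500, ω = -0.7500

Δθ = -3.629793 − -2.879793 = -0.750000
ω = Δθ/dt = -0.750000/1.0 = -0.7500
R = Δx/(sin θ' − sin θ) = -1.0000
v = R·ω = -1.0000·-0.7500 = 0.7500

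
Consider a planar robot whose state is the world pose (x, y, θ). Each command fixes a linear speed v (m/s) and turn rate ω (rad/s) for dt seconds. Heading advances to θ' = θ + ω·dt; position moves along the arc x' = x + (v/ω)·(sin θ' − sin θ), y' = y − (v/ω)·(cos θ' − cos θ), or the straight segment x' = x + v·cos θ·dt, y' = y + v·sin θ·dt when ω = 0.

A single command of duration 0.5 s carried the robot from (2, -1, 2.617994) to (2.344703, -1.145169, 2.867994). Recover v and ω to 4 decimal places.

Δθ = 2.867994 − 2.617994 = 0.250000
ω = Δθ/dt = 0.250000/0.5 = 0.5000
R = Δx/(sin θ' − sin θ) = -1.5000
v = R·ω = -1.5000·0.5000 = -0.7500

v = -0.7500, ω = 0.5000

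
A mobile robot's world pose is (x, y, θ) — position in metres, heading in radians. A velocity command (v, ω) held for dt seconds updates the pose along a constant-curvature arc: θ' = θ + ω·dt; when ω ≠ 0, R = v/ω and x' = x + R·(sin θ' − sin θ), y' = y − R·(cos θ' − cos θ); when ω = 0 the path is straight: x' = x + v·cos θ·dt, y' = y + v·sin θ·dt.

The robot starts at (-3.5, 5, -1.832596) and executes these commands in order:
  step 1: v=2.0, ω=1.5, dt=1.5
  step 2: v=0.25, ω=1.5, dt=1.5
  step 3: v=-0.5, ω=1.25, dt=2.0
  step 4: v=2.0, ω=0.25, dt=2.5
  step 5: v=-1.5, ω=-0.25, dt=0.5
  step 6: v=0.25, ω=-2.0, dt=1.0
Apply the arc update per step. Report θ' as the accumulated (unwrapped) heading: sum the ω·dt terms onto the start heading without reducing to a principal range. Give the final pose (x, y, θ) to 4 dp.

step 1: θ'=0.4174 (R=1.3333) → pose (-1.6716, 3.4360, 0.4174)
step 2: θ'=2.6674 (R=0.1667) → pose (-1.6630, 3.7367, 2.6674)
step 3: θ'=5.1674 (R=-0.4000) → pose (-1.1211, 4.2683, 5.1674)
step 4: θ'=5.7924 (R=8.0000) → pose (2.2944, 0.7284, 5.7924)
step 5: θ'=5.6674 (R=6.0000) → pose (1.6567, 1.1223, 5.6674)
step 6: θ'=3.6674 (R=-0.1250) → pose (1.6473, 0.9121, 3.6674)

(1.6473, 0.9121, 3.6674)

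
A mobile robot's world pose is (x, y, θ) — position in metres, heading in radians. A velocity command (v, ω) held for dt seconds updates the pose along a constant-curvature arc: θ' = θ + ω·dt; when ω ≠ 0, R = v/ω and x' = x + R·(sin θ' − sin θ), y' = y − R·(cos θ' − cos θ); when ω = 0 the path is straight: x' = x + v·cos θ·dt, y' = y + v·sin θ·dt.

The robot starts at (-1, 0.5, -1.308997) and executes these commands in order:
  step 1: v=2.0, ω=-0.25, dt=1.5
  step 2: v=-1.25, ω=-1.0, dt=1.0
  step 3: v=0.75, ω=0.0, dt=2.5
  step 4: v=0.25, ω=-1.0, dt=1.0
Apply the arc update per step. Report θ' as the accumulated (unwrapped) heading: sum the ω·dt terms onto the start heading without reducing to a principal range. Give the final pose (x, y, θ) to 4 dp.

(-2.0104, -2.3122, -3.6840)

step 1: θ'=-1.6840 (R=-8.0000) → pose (-0.7786, -2.4742, -1.6840)
step 2: θ'=-2.6840 (R=1.2500) → pose (-0.0889, -1.4940, -2.6840)
step 3: θ'=-2.6840 (straight) → pose (-1.7709, -2.3224, -2.6840)
step 4: θ'=-3.6840 (R=-0.2500) → pose (-2.0104, -2.3122, -3.6840)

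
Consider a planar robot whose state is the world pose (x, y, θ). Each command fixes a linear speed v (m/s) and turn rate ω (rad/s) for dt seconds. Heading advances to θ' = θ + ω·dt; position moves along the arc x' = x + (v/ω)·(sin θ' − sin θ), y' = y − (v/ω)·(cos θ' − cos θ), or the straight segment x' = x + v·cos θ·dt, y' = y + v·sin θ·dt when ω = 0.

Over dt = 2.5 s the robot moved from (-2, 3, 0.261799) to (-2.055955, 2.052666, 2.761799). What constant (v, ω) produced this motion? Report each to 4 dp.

v = -0.5000, ω = 1.0000

Δθ = 2.761799 − 0.261799 = 2.500000
ω = Δθ/dt = 2.500000/2.5 = 1.0000
R = −Δy/(cos θ' − cos θ) = -0.5000
v = R·ω = -0.5000·1.0000 = -0.5000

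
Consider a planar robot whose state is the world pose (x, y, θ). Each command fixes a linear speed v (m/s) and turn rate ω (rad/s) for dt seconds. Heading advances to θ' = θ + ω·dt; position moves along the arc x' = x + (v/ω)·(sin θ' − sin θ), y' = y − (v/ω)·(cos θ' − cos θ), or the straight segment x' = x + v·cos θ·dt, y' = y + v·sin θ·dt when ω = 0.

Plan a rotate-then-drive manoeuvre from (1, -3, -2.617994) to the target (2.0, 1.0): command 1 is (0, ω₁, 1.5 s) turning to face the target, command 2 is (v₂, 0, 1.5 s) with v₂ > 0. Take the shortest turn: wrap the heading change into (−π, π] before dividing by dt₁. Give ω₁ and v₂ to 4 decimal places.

heading to target = atan2(1−-3, 2−1) = 1.3258
Δθ = wrap(1.3258 − -2.6180) = -2.3394; ω₁ = Δθ/dt₁ = -1.5596
distance = √((2−1)² + (1−-3)²) = 4.1231; v₂ = distance/dt₂ = 2.7487

ω₁ = -1.5596, v₂ = 2.7487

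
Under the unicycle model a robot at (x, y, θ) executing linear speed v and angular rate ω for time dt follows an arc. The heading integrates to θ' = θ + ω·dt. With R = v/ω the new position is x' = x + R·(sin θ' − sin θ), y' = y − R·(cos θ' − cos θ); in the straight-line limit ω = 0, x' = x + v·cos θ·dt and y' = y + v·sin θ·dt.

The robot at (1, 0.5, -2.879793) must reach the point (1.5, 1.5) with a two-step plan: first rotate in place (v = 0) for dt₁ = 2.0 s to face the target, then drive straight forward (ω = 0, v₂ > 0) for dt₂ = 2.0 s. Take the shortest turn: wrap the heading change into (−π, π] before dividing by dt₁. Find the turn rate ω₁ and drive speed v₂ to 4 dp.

ω₁ = -1.1481, v₂ = 0.5590

heading to target = atan2(1.5−0.5, 1.5−1) = 1.1071
Δθ = wrap(1.1071 − -2.8798) = -2.2962; ω₁ = Δθ/dt₁ = -1.1481
distance = √((1.5−1)² + (1.5−0.5)²) = 1.1180; v₂ = distance/dt₂ = 0.5590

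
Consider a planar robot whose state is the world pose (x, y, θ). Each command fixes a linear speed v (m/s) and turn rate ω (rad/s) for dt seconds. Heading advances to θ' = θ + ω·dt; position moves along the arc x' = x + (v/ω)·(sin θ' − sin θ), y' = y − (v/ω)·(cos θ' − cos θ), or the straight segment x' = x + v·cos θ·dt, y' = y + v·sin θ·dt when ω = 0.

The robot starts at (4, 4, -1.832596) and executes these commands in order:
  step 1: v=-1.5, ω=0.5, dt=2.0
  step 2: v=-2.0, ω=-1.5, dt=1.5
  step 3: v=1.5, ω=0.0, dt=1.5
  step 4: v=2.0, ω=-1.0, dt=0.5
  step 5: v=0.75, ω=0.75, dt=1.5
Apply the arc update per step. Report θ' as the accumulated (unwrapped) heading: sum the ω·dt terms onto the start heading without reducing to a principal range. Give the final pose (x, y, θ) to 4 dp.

step 1: θ'=-0.8326 (R=-3.0000) → pose (3.3213, 6.7953, -0.8326)
step 2: θ'=-3.0826 (R=1.3333) → pose (4.2289, 9.0236, -3.0826)
step 3: θ'=-3.0826 (straight) → pose (1.9828, 8.8910, -3.0826)
step 4: θ'=-3.5826 (R=-2.0000) → pose (1.0112, 9.0788, -3.5826)
step 5: θ'=-2.4576 (R=1.0000) → pose (-0.0476, 8.9496, -2.4576)

(-0.0476, 8.9496, -2.4576)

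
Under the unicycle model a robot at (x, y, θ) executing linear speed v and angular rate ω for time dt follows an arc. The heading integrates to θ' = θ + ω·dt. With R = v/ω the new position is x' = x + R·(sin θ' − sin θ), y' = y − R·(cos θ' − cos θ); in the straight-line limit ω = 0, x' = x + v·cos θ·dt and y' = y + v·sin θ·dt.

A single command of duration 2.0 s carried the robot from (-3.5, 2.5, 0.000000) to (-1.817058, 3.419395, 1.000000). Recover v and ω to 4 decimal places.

Δθ = 1.000000 − 0.000000 = 1.000000
ω = Δθ/dt = 1.000000/2.0 = 0.5000
R = Δx/(sin θ' − sin θ) = 2.0000
v = R·ω = 2.0000·0.5000 = 1.0000

v = 1.0000, ω = 0.5000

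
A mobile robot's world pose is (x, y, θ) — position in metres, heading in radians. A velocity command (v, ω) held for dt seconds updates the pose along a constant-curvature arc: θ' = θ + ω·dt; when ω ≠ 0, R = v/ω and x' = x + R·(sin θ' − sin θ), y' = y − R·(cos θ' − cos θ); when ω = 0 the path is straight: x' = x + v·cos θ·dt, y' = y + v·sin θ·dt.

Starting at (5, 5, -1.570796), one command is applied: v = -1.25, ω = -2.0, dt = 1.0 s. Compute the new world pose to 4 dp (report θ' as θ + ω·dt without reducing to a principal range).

θ' = -1.5708 + -2.0·1.0 = -3.5708
R = v/ω = -1.25/-2.0 = 0.6250
x' = 5 + 0.6250·(sin -3.5708 − sin -1.5708) = 5.8851
y' = 5 − 0.6250·(cos -3.5708 − cos -1.5708) = 5.5683

(5.8851, 5.5683, -3.5708)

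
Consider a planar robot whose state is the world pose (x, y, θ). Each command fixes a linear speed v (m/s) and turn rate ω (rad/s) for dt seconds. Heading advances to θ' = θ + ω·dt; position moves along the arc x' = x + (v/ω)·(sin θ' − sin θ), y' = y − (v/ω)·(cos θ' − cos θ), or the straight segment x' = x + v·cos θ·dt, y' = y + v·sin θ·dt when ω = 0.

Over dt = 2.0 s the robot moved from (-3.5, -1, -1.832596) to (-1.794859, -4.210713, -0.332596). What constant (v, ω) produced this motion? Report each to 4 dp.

Δθ = -0.332596 − -1.832596 = 1.500000
ω = Δθ/dt = 1.500000/2.0 = 0.7500
R = −Δy/(cos θ' − cos θ) = 2.6667
v = R·ω = 2.6667·0.7500 = 2.0000

v = 2.0000, ω = 0.7500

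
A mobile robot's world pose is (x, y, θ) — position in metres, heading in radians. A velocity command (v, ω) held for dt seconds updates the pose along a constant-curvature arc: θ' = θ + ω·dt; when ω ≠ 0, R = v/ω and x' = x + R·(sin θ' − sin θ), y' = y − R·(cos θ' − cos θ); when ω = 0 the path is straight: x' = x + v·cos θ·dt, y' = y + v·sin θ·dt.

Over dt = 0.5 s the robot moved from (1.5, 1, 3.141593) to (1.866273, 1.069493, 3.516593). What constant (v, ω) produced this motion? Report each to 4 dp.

Δθ = 3.516593 − 3.141593 = 0.375000
ω = Δθ/dt = 0.375000/0.5 = 0.7500
R = Δx/(sin θ' − sin θ) = -1.0000
v = R·ω = -1.0000·0.7500 = -0.7500

v = -0.7500, ω = 0.7500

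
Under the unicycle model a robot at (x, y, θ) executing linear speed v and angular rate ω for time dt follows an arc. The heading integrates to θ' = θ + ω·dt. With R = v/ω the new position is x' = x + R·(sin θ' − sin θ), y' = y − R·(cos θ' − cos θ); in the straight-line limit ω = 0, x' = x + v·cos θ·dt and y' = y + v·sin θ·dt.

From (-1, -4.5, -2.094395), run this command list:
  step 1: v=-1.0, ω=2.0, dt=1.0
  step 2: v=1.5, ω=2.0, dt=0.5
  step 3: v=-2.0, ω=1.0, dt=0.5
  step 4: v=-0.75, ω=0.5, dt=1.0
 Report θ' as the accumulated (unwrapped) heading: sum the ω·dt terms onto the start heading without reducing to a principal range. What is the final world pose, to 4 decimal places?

(-1.0614, -5.1136, 1.9056)

step 1: θ'=-0.0944 (R=-0.5000) → pose (-1.3859, -3.7522, -0.0944)
step 2: θ'=0.9056 (R=0.7500) → pose (-0.7251, -3.4685, 0.9056)
step 3: θ'=1.4056 (R=-2.0000) → pose (-1.1243, -4.3740, 1.4056)
step 4: θ'=1.9056 (R=-1.5000) → pose (-1.0614, -5.1136, 1.9056)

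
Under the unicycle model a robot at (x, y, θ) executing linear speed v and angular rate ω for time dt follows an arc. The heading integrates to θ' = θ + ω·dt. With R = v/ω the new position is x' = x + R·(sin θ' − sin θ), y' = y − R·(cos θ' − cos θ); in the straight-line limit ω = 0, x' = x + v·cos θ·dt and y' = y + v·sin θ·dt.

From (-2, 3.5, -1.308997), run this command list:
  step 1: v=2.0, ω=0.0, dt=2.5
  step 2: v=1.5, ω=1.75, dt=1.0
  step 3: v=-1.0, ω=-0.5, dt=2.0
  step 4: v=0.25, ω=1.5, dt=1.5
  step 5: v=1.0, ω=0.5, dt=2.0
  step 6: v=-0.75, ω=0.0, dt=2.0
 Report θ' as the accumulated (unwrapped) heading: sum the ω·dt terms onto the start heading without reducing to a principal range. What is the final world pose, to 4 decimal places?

(-0.9369, -0.7013, 2.6910)

step 1: θ'=-1.3090 (straight) → pose (-0.7059, -1.3296, -1.3090)
step 2: θ'=0.4410 (R=0.8571) → pose (0.4879, -1.8829, 0.4410)
step 3: θ'=-0.5590 (R=2.0000) → pose (-1.4265, -1.7698, -0.5590)
step 4: θ'=1.6910 (R=0.1667) → pose (-1.1726, -1.6086, 1.6910)
step 5: θ'=2.6910 (R=2.0000) → pose (-2.2872, -0.0480, 2.6910)
step 6: θ'=2.6910 (straight) → pose (-0.9369, -0.7013, 2.6910)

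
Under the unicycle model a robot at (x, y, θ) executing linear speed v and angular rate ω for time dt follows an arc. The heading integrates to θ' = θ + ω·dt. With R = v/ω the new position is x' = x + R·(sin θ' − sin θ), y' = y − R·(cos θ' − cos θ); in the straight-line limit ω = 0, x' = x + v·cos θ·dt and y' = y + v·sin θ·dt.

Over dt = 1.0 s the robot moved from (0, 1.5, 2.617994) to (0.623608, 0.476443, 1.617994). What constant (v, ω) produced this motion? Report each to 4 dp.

v = -1.2500, ω = -1.0000

Δθ = 1.617994 − 2.617994 = -1.000000
ω = Δθ/dt = -1.000000/1.0 = -1.0000
R = −Δy/(cos θ' − cos θ) = 1.2500
v = R·ω = 1.2500·-1.0000 = -1.2500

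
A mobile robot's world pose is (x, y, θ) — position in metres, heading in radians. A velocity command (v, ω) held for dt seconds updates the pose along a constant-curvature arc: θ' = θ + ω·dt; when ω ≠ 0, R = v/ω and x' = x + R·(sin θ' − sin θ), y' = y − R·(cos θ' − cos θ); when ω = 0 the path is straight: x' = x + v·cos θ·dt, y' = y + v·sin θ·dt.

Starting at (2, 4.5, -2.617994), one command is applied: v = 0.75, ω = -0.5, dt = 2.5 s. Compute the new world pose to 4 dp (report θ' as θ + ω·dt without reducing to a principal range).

θ' = -2.6180 + -0.5·2.5 = -3.8680
R = v/ω = 0.75/-0.5 = -1.5000
x' = 2 + -1.5000·(sin -3.8680 − sin -2.6180) = 0.2537
y' = 4.5 − -1.5000·(cos -3.8680 − cos -2.6180) = 4.6777

(0.2537, 4.6777, -3.8680)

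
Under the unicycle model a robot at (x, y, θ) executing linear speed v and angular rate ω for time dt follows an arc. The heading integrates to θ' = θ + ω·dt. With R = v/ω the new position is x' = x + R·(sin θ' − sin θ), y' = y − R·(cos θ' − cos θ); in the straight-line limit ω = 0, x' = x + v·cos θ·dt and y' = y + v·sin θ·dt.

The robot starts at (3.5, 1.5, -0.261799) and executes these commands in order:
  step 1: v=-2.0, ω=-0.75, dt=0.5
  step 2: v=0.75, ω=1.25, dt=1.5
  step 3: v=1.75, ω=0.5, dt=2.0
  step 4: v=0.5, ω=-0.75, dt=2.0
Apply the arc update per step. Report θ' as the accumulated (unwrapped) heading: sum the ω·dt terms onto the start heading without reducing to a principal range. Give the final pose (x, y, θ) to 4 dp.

step 1: θ'=-0.6368 (R=2.6667) → pose (2.6045, 1.9318, -0.6368)
step 2: θ'=1.2382 (R=0.6000) → pose (3.5284, 2.2183, 1.2382)
step 3: θ'=2.2382 (R=3.5000) → pose (2.9692, 5.5274, 2.2382)
step 4: θ'=0.7382 (R=-0.6667) → pose (3.0442, 6.4331, 0.7382)

(3.0442, 6.4331, 0.7382)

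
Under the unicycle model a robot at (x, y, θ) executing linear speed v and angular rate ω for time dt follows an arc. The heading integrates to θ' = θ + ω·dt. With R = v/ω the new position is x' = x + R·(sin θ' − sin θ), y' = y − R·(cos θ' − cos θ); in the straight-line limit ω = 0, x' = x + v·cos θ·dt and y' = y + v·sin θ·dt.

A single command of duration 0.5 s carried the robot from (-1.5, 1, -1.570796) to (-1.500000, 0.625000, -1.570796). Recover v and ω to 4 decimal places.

Δθ = -1.570796 − -1.570796 = 0.000000
ω = Δθ/dt = 0.000000/0.5 = 0.0000
ω = 0 → v = (Δx·cos θ + Δy·sin θ)/dt = 0.7500

v = 0.7500, ω = 0.0000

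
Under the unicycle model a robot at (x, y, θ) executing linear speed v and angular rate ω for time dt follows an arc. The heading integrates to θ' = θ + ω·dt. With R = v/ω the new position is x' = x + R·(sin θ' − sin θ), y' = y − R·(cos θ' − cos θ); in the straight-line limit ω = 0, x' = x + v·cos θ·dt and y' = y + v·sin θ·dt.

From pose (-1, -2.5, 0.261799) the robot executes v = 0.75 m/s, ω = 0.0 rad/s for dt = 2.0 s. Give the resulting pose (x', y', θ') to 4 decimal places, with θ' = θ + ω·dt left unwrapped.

(0.4489, -2.1118, 0.2618)

θ' = 0.2618 + 0.0·2.0 = 0.2618
ω = 0 → straight: x' = -1 + 0.75·cos(0.2618)·2.0 = 0.4489
y' = -2.5 + 0.75·sin(0.2618)·2.0 = -2.1118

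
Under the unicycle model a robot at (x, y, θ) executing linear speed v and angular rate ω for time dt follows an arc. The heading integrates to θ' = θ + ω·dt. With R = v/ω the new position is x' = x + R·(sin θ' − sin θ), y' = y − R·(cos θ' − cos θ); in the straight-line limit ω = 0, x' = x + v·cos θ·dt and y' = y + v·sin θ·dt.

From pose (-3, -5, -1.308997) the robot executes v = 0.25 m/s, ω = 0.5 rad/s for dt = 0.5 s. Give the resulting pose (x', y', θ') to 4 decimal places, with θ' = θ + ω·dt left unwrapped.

(-2.9530, -5.1155, -1.0590)

θ' = -1.3090 + 0.5·0.5 = -1.0590
R = v/ω = 0.25/0.5 = 0.5000
x' = -3 + 0.5000·(sin -1.0590 − sin -1.3090) = -2.9530
y' = -5 − 0.5000·(cos -1.0590 − cos -1.3090) = -5.1155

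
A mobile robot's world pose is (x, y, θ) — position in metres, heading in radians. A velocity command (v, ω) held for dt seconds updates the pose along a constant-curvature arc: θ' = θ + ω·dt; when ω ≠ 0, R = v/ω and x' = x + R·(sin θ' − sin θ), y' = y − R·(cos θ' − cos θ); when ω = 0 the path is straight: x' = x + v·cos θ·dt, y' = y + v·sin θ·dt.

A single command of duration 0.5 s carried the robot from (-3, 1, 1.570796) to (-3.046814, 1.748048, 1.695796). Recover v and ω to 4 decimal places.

Δθ = 1.695796 − 1.570796 = 0.125000
ω = Δθ/dt = 0.125000/0.5 = 0.2500
R = −Δy/(cos θ' − cos θ) = 6.0000
v = R·ω = 6.0000·0.2500 = 1.5000

v = 1.5000, ω = 0.2500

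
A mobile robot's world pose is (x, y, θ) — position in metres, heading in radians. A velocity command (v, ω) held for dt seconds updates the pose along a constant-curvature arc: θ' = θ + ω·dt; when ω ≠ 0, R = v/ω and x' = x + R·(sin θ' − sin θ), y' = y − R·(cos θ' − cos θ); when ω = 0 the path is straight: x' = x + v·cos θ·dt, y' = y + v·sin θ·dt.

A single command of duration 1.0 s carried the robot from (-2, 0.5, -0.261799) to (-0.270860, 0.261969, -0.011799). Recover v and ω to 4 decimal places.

v = 1.7500, ω = 0.2500

Δθ = -0.011799 − -0.261799 = 0.250000
ω = Δθ/dt = 0.250000/1.0 = 0.2500
R = Δx/(sin θ' − sin θ) = 7.0000
v = R·ω = 7.0000·0.2500 = 1.7500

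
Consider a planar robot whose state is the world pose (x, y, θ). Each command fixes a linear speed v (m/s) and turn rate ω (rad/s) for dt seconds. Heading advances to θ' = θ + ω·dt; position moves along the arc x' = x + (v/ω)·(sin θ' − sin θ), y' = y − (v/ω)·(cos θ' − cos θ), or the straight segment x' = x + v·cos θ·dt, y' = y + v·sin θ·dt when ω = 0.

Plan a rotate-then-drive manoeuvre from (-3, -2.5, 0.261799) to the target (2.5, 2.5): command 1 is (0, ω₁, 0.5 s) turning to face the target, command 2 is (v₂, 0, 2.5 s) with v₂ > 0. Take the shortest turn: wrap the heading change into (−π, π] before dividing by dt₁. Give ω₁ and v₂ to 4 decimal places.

heading to target = atan2(2.5−-2.5, 2.5−-3) = 0.7378
Δθ = wrap(0.7378 − 0.2618) = 0.4760; ω₁ = Δθ/dt₁ = 0.9520
distance = √((2.5−-3)² + (2.5−-2.5)²) = 7.4330; v₂ = distance/dt₂ = 2.9732

ω₁ = 0.9520, v₂ = 2.9732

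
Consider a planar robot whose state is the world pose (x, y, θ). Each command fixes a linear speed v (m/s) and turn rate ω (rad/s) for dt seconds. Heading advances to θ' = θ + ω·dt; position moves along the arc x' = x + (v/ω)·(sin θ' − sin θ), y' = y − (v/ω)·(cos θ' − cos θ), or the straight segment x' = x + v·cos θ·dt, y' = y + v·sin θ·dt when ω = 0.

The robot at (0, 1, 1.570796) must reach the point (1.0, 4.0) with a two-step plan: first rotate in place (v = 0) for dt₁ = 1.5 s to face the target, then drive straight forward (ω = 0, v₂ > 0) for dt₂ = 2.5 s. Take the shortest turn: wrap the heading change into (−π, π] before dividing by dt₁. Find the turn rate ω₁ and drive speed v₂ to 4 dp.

ω₁ = -0.2145, v₂ = 1.2649

heading to target = atan2(4−1, 1−0) = 1.2490
Δθ = wrap(1.2490 − 1.5708) = -0.3218; ω₁ = Δθ/dt₁ = -0.2145
distance = √((1−0)² + (4−1)²) = 3.1623; v₂ = distance/dt₂ = 1.2649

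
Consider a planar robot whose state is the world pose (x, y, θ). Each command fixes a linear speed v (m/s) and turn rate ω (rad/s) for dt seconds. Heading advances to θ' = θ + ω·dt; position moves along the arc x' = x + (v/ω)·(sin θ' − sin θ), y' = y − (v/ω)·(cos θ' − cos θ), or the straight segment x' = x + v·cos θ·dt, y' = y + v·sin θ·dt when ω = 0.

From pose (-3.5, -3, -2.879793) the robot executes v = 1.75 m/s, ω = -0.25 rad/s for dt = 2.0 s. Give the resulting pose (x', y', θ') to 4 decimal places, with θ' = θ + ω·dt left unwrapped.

(-6.9634, -3.0409, -3.3798)

θ' = -2.8798 + -0.25·2.0 = -3.3798
R = v/ω = 1.75/-0.25 = -7.0000
x' = -3.5 + -7.0000·(sin -3.3798 − sin -2.8798) = -6.9634
y' = -3 − -7.0000·(cos -3.3798 − cos -2.8798) = -3.0409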